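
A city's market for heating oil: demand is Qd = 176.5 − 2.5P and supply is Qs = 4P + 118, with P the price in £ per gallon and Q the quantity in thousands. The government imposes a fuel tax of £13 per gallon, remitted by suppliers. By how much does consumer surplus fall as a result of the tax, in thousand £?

Consumer surplus falls by £1152 thousand.

Before the tax: set 176.5 − 2.5P = 4P + 118 → P* = £9, Q* = 154.
With the tax collected from suppliers, supply shifts: Qs = 4(P − 13) + 118.
Solving gives Q = 134 with consumers paying £17 and suppliers receiving £4 (the £13 wedge).
ΔCS is the trapezoid between Q = 134 and Q = 154 of height £8: ½ · (154 + 134) · 8 = £1152.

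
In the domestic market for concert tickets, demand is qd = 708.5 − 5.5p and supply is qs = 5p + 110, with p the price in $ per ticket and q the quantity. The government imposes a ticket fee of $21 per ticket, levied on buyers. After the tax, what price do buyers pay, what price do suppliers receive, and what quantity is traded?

Without the tax, 708.5 − 5.5p = 5p + 110 gives 10.5p = 598.5, so p* = $57 and q* = 395.
With the tax collected from buyers, demand (in seller-price terms) shifts: qd = 708.5 − 5.5(p + 21).
New equilibrium: buyers pay $67, suppliers receive $46, q = 340. (Wedge: pb − ps = 21.)

Buyers pay $67; suppliers receive $46; quantity = 340.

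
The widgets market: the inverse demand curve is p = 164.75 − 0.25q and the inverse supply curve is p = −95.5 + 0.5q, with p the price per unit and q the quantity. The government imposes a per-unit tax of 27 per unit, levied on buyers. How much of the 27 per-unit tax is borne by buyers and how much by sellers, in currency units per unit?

Buyers bear 9 per unit; sellers bear 18 per unit.

Inverting to q(p) form: qd = 659 − 4p; qs = 2p + 191.
Without the tax, 659 − 4p = 2p + 191 gives 6p = 468, so p* = 78 and q* = 347.
With the tax collected from buyers, demand (in seller-price terms) shifts: qd = 659 − 4(p + 27).
New equilibrium: buyers pay 87, sellers receive 60, q = 311. (Wedge: pb − ps = 27.)
Burden on buyers: 9; on sellers: 18. (They sum to 27.)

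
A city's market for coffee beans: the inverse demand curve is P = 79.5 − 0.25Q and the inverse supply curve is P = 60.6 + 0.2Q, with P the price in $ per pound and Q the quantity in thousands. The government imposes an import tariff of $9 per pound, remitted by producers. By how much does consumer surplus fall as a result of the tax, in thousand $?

Rewrite in direct form: Qd = 318 − 4P and Qs = 5P − 303.
Before the tax: set 318 − 4P = 5P − 303 → P* = $69, Q* = 42.
With the tax collected from producers, supply shifts: Qs = 5(P − 9) − 303.
Solving gives Q = 22 with consumers paying $74 and producers receiving $65 (the $9 wedge).
ΔCS is the trapezoid between Q = 22 and Q = 42 of height $5: ½ · (42 + 22) · 5 = $160.

Consumer surplus falls by $160 thousand.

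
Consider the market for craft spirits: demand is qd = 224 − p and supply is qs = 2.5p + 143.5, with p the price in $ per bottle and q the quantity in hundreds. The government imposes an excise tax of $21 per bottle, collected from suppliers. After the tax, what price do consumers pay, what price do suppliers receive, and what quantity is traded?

Consumers pay $38; suppliers receive $17; quantity = 186.

Before the tax: set 224 − p = 2.5p + 143.5 → p* = $23, q* = 201.
With the tax collected from suppliers, supply shifts: qs = 2.5(p − 21) + 143.5.
New equilibrium: consumers pay $38, suppliers receive $17, q = 186. (Wedge: pb − ps = 21.)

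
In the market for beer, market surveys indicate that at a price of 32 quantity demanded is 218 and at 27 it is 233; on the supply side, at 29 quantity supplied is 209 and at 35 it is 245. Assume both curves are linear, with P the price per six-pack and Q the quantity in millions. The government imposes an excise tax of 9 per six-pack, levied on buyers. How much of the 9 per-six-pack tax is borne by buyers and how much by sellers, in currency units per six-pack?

Demand slope: (233 − 218)/(27 − 32) = -3, so Qd = 314 − 3P.
Supply slope: (245 − 209)/(35 − 29) = 6, so Qs = 6P + 35.
Without the tax, 314 − 3P = 6P + 35 gives 9P = 279, so P* = 31 and Q* = 221.
With the tax collected from buyers, demand (in seller-price terms) shifts: Qd = 314 − 3(P + 9).
Solving gives Q = 203 with buyers paying 37 and sellers receiving 28 (the 9 wedge).
Burden on buyers: 6; on sellers: 3. (They sum to 9.)

Buyers bear 6 per six-pack; sellers bear 3 per six-pack.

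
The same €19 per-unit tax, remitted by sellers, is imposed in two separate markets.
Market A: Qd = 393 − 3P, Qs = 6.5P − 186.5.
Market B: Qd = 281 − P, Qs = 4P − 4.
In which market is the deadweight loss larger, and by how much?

Market A: pre-tax P* = €61, Q* = 210; post-tax Q = 171; deadweight loss = €370.5.
Market B: pre-tax P* = €57, Q* = 224; post-tax Q = 208.8; deadweight loss = €144.4.
Difference: €370.5 vs €144.4 → market A is larger by €226.1.

Market A, by €226.1.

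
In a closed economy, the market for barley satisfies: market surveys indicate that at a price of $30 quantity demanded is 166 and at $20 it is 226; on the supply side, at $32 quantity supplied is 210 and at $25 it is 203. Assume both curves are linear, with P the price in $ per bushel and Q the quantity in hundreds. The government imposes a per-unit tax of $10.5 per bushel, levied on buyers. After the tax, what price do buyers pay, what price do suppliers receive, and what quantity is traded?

Buyers pay $25.5; suppliers receive $15; quantity = 193.

Demand slope: (226 − 166)/(20 − 30) = -6, so Qd = 346 − 6P.
Supply slope: (203 − 210)/(25 − 32) = 1, so Qs = P + 178.
Without the tax, 346 − 6P = P + 178 gives 7P = 168, so P* = $24 and Q* = 202.
With the tax collected from buyers, demand (in seller-price terms) shifts: Qd = 346 − 6(P + 10.5).
Solving gives Q = 193 with buyers paying $25.5 and suppliers receiving $15 (the $10.5 wedge).
The less price-elastic side of the market bears the larger share of a per-unit tax.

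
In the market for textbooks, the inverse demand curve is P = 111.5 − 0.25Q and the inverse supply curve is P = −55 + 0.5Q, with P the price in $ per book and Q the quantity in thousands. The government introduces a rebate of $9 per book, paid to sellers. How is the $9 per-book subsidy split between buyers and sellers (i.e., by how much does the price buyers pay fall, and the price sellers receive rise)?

Buyers gain $3 per book; sellers gain $6 per book.

Inverting to Q(P) form: Qd = 446 − 4P; Qs = 2P + 110.
Before the subsidy: set 446 − 4P = 2P + 110 → P* = $56, Q* = 222.
With a per-unit subsidy paid to sellers, each receives P + 9 per unit sold, so supply becomes Qs = 2(P + 9) + 110.
Solving gives Q = 234 with buyers paying $53 and sellers receiving $62 (the $9 wedge).
Gain to buyers: $3; to sellers: $6. (They sum to $9.)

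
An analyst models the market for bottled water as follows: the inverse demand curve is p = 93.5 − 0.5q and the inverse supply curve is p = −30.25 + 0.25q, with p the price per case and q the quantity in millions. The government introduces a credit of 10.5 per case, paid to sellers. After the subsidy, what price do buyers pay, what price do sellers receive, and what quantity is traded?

Inverting to q(p) form: qd = 187 − 2p; qs = 4p + 121.
Without the subsidy, 187 − 2p = 4p + 121 gives 6p = 66, so p* = 11 and q* = 165.
With a per-unit subsidy paid to sellers, each receives p + 10.5 per unit sold, so supply becomes qs = 4(p + 10.5) + 121.
Solving gives q = 179 with buyers paying 4 and sellers receiving 14.5 (the 10.5 wedge).

Buyers pay 4; sellers receive 14.5; quantity = 179.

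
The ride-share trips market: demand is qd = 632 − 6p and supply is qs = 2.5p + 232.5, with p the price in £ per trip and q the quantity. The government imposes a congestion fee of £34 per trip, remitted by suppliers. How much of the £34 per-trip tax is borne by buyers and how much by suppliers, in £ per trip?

Buyers bear £10 per trip; suppliers bear £24 per trip.

Before the tax: set 632 − 6p = 2.5p + 232.5 → p* = £47, q* = 350.
With the tax collected from suppliers, supply shifts: qs = 2.5(p − 34) + 232.5.
New equilibrium: buyers pay £57, suppliers receive £23, q = 290. (Wedge: pb − ps = 34.)
Burden on buyers: £10; on suppliers: £24. (They sum to £34.)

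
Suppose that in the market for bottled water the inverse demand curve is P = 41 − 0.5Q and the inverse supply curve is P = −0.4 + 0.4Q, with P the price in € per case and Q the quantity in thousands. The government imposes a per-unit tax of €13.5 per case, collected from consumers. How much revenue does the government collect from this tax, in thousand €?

Tax revenue = €418.5 thousand.

Rewrite in direct form: Qd = 82 − 2P and Qs = 2.5P + 1.
Before the tax: set 82 − 2P = 2.5P + 1 → P* = €18, Q* = 46.
With the tax collected from consumers, demand (in seller-price terms) shifts: Qd = 82 − 2(P + 13.5).
New equilibrium: consumers pay €25.5, suppliers receive €12, Q = 31. (Wedge: Pb − Ps = 13.5.)
Revenue = t · Q = 13.5 · 31 = €418.5.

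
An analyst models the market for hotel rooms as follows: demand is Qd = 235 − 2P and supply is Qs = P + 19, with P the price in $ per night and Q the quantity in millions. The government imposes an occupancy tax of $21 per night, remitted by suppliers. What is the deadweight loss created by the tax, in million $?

Deadweight loss = $147 million.

Before the tax: set 235 − 2P = P + 19 → P* = $72, Q* = 91.
With the tax collected from suppliers, supply shifts: Qs = (P − 21) + 19.
New equilibrium: consumers pay $79, suppliers receive $58, Q = 77. (Wedge: Pb − Ps = 21.)
Quantity falls by |ΔQ| = |91 − 77| = 14.
DWL = ½ · t · |ΔQ| = ½ · 21 · 14 = $147.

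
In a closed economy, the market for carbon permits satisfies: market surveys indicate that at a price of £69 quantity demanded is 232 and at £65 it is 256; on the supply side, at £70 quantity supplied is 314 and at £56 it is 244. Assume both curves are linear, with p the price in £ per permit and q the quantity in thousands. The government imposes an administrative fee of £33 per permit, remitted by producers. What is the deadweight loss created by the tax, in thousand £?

Deadweight loss = £1485 thousand.

Demand slope: (256 − 232)/(65 − 69) = -6, so qd = 646 − 6p.
Supply slope: (244 − 314)/(56 − 70) = 5, so qs = 5p − 36.
Without the tax, 646 − 6p = 5p − 36 gives 11p = 682, so p* = £62 and q* = 274.
With the tax collected from producers, supply shifts: qs = 5(p − 33) − 36.
New equilibrium: buyers pay £77, producers receive £44, q = 184. (Wedge: pb − ps = 33.)
Quantity falls by |ΔQ| = |274 − 184| = 90.
DWL = ½ · t · |ΔQ| = ½ · 33 · 90 = £1485.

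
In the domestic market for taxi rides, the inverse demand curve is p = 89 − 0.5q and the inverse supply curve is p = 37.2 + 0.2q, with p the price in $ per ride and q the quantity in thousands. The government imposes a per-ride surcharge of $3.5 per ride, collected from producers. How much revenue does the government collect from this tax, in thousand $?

Tax revenue = $241.5 thousand.

Rewrite in direct form: qd = 178 − 2p and qs = 5p − 186.
Before the tax: set 178 − 2p = 5p − 186 → p* = $52, q* = 74.
With the tax collected from producers, supply shifts: qs = 5(p − 3.5) − 186.
New equilibrium: buyers pay $54.5, producers receive $51, q = 69. (Wedge: pb − ps = 3.5.)
Revenue = t · Q = 3.5 · 69 = $241.5.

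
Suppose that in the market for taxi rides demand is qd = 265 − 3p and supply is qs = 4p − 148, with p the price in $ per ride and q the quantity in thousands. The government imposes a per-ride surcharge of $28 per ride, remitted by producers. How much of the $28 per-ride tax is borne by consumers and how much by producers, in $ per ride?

Consumers bear $16 per ride; producers bear $12 per ride.

Without the tax, 265 − 3p = 4p − 148 gives 7p = 413, so p* = $59 and q* = 88.
With the tax collected from producers, supply shifts: qs = 4(p − 28) − 148.
New equilibrium: consumers pay $75, producers receive $47, q = 40. (Wedge: pb − ps = 28.)
Burden on consumers: $16; on producers: $12. (They sum to $28.)
The less price-elastic side of the market bears the larger share of a per-unit tax.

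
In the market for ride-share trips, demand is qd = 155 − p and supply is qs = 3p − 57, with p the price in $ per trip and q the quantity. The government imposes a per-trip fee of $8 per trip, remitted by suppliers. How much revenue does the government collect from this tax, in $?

Tax revenue = $768.

Without the tax, 155 − p = 3p − 57 gives 4p = 212, so p* = $53 and q* = 102.
With the tax collected from suppliers, supply shifts: qs = 3(p − 8) − 57.
New equilibrium: buyers pay $59, suppliers receive $51, q = 96. (Wedge: pb − ps = 8.)
Revenue = t · Q = 8 · 96 = $768.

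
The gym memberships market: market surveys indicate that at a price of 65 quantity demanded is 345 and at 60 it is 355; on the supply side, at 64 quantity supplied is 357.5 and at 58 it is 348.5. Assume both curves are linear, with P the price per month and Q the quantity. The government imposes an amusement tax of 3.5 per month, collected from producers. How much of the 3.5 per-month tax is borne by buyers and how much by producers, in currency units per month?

Buyers bear 1.5 per month; producers bear 2 per month.

Demand slope: (355 − 345)/(60 − 65) = -2, so Qd = 475 − 2P.
Supply slope: (348.5 − 357.5)/(58 − 64) = 1.5, so Qs = 1.5P + 261.5.
Without the tax, 475 − 2P = 1.5P + 261.5 gives 3.5P = 213.5, so P* = 61 and Q* = 353.
With the tax collected from producers, supply shifts: Qs = 1.5(P − 3.5) + 261.5.
New equilibrium: buyers pay 62.5, producers receive 59, Q = 350. (Wedge: Pb − Ps = 3.5.)
Burden on buyers: 1.5; on producers: 2. (They sum to 3.5.)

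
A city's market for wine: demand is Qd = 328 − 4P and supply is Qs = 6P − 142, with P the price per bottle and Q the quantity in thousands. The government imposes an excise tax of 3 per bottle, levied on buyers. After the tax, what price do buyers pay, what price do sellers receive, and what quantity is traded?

Without the tax, 328 − 4P = 6P − 142 gives 10P = 470, so P* = 47 and Q* = 140.
With the tax collected from buyers, demand (in seller-price terms) shifts: Qd = 328 − 4(P + 3).
Solving gives Q = 132.8 with buyers paying 48.8 and sellers receiving 45.8 (the 3 wedge).

Buyers pay 48.8; sellers receive 45.8; quantity = 132.8.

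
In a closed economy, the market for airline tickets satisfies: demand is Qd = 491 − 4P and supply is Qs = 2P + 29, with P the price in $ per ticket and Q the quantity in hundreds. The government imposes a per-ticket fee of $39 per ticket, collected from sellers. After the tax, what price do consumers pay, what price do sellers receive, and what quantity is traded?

Consumers pay $90; sellers receive $51; quantity = 131.

Before the tax: set 491 − 4P = 2P + 29 → P* = $77, Q* = 183.
With the tax collected from sellers, supply shifts: Qs = 2(P − 39) + 29.
New equilibrium: consumers pay $90, sellers receive $51, Q = 131. (Wedge: Pb − Ps = 39.)
The less price-elastic side of the market bears the larger share of a per-unit tax.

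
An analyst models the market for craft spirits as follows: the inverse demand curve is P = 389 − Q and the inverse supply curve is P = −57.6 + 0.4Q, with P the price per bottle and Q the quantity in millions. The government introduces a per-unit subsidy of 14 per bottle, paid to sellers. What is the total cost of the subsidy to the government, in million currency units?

Rewrite in direct form: Qd = 389 − P and Qs = 2.5P + 144.
Before the subsidy: set 389 − P = 2.5P + 144 → P* = 70, Q* = 319.
With a per-unit subsidy paid to sellers, each receives P + 14 per unit sold, so supply becomes Qs = 2.5(P + 14) + 144.
New equilibrium: consumers pay 60, sellers receive 74, Q = 329. (Wedge: Pb − Ps = −14.)
Outlay = t · Q = 14 · 329 = 4606.

Government outlay = 4606 million.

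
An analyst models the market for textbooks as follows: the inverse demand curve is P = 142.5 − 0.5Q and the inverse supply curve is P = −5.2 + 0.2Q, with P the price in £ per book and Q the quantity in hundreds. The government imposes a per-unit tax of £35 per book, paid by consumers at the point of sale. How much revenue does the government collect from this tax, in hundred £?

Tax revenue = £5635 hundred.

Inverting to Q(P) form: Qd = 285 − 2P; Qs = 5P + 26.
Before the tax: set 285 − 2P = 5P + 26 → P* = £37, Q* = 211.
With the tax collected from consumers, demand (in seller-price terms) shifts: Qd = 285 − 2(P + 35).
Solving gives Q = 161 with consumers paying £62 and suppliers receiving £27 (the £35 wedge).
Revenue = t · Q = 35 · 161 = £5635.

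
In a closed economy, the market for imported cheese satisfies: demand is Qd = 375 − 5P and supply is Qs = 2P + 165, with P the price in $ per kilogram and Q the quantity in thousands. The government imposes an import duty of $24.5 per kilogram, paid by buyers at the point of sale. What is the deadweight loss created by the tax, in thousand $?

Without the tax, 375 − 5P = 2P + 165 gives 7P = 210, so P* = $30 and Q* = 225.
With the tax collected from buyers, demand (in seller-price terms) shifts: Qd = 375 − 5(P + 24.5).
Solving gives Q = 190 with buyers paying $37 and suppliers receiving $12.5 (the $24.5 wedge).
Quantity falls by |ΔQ| = |225 − 190| = 35.
DWL = ½ · t · |ΔQ| = ½ · 24.5 · 35 = $428.75.

Deadweight loss = $428.75 thousand.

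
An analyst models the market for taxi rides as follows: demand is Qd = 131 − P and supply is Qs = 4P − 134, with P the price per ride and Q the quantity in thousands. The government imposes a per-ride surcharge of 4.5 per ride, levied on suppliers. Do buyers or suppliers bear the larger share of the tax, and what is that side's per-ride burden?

Before the tax: set 131 − P = 4P − 134 → P* = 53, Q* = 78.
With the tax collected from suppliers, supply shifts: Qs = 4(P − 4.5) − 134.
New equilibrium: buyers pay 56.6, suppliers receive 52.1, Q = 74.4. (Wedge: Pb − Ps = 4.5.)
Per-ride burden: buyers 3.6, suppliers 0.9.
Buyers take the larger share because demand is less price-elastic here (demand slope 1 vs supply slope 4).
The less price-elastic side of the market bears the larger share of a per-unit tax.

Buyers bear the larger share: 3.6 per ride.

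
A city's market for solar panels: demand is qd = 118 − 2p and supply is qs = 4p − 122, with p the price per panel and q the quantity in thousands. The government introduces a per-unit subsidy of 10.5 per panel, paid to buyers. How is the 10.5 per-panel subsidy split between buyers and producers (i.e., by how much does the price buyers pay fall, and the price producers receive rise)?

Without the subsidy, 118 − 2p = 4p − 122 gives 6p = 240, so p* = 40 and q* = 38.
With a per-unit subsidy paid to buyers, each effectively pays p − 10.5, so demand becomes qd = 118 − 2(p − 10.5).
Solving gives q = 52 with buyers paying 33 and producers receiving 43.5 (the 10.5 wedge).
Gain to buyers: 7; to producers: 3.5. (They sum to 10.5.)

Buyers gain 7 per panel; producers gain 3.5 per panel.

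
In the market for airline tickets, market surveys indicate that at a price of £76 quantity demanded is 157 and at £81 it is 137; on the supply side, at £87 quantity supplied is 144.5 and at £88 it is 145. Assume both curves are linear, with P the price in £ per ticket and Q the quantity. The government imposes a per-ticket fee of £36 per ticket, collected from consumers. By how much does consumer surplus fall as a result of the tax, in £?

Consumer surplus falls by £532.

Demand slope: (137 − 157)/(81 − 76) = -4, so Qd = 461 − 4P.
Supply slope: (145 − 144.5)/(88 − 87) = 0.5, so Qs = 0.5P + 101.
Before the tax: set 461 − 4P = 0.5P + 101 → P* = £80, Q* = 141.
With the tax collected from consumers, demand (in seller-price terms) shifts: Qd = 461 − 4(P + 36).
New equilibrium: consumers pay £84, producers receive £48, Q = 125. (Wedge: Pb − Ps = 36.)
ΔCS is the trapezoid between Q = 125 and Q = 141 of height £4: ½ · (141 + 125) · 4 = £532.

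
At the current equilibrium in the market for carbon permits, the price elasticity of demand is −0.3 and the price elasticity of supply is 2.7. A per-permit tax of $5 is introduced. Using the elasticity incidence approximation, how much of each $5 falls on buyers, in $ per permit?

Incidence ratio: buyers' share ≈ εs / (εs + |εd|) = 2.7 / (2.7 + 0.3) = 0.9.
So buyers bear ≈ 0.9 × $5 = $4.5; suppliers bear $0.5.

Buyers bear ≈ $4.5 per permit.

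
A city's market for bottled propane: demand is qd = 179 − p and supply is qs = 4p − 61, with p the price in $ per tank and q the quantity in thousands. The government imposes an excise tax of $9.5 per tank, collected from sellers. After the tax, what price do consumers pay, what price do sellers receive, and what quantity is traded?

Consumers pay $55.6; sellers receive $46.1; quantity = 123.4.

Before the tax: set 179 − p = 4p − 61 → p* = $48, q* = 131.
With the tax collected from sellers, supply shifts: qs = 4(p − 9.5) − 61.
New equilibrium: consumers pay $55.6, sellers receive $46.1, q = 123.4. (Wedge: pb − ps = 9.5.)
The less price-elastic side of the market bears the larger share of a per-unit tax.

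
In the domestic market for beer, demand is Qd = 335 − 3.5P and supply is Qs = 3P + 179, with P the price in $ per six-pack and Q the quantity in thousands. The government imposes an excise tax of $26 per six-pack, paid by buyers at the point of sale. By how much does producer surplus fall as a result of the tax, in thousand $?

Producer surplus falls by $3220 thousand.

Without the tax, 335 − 3.5P = 3P + 179 gives 6.5P = 156, so P* = $24 and Q* = 251.
With the tax collected from buyers, demand (in seller-price terms) shifts: Qd = 335 − 3.5(P + 26).
Solving gives Q = 209 with buyers paying $36 and suppliers receiving $10 (the $26 wedge).
ΔPS is the trapezoid between Q = 209 and Q = 251 of height $14: ½ · (251 + 209) · 14 = $3220.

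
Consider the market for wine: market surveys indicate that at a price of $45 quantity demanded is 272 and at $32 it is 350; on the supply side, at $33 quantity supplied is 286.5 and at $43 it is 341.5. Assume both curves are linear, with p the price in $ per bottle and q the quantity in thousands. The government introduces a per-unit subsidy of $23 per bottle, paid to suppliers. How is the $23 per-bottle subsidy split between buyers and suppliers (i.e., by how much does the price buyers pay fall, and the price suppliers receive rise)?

Buyers gain $11 per bottle; suppliers gain $12 per bottle.

Demand slope: (350 − 272)/(32 − 45) = -6, so qd = 542 − 6p.
Supply slope: (341.5 − 286.5)/(43 − 33) = 5.5, so qs = 5.5p + 105.
Before the subsidy: set 542 − 6p = 5.5p + 105 → p* = $38, q* = 314.
With a per-unit subsidy paid to suppliers, each receives p + 23 per unit sold, so supply becomes qs = 5.5(p + 23) + 105.
New equilibrium: buyers pay $27, suppliers receive $50, q = 380. (Wedge: pb − ps = −23.)
Gain to buyers: $11; to suppliers: $12. (They sum to $23.)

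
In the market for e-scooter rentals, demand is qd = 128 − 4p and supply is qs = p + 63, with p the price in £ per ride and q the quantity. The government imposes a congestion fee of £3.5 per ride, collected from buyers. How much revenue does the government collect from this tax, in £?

Before the tax: set 128 − 4p = p + 63 → p* = £13, q* = 76.
With the tax collected from buyers, demand (in seller-price terms) shifts: qd = 128 − 4(p + 3.5).
Solving gives q = 73.2 with buyers paying £13.7 and sellers receiving £10.2 (the £3.5 wedge).
Revenue = t · Q = 3.5 · 73.2 = £256.2.

Tax revenue = £256.2.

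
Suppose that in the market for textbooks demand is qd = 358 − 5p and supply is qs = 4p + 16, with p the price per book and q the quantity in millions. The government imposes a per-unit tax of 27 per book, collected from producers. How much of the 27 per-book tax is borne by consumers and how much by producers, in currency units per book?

Before the tax: set 358 − 5p = 4p + 16 → p* = 38, q* = 168.
With the tax collected from producers, supply shifts: qs = 4(p − 27) + 16.
Solving gives q = 108 with consumers paying 50 and producers receiving 23 (the 27 wedge).
Burden on consumers: 12; on producers: 15. (They sum to 27.)
The less price-elastic side of the market bears the larger share of a per-unit tax.

Consumers bear 12 per book; producers bear 15 per book.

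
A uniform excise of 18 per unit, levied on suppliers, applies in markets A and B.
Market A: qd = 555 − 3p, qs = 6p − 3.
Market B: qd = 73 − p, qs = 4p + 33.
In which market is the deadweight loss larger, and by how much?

Market A: pre-tax p* = 62, q* = 369; post-tax q = 333; deadweight loss = 324.
Market B: pre-tax p* = 8, q* = 65; post-tax q = 50.6; deadweight loss = 129.6.
Difference: 324 vs 129.6 → market A is larger by 194.4.

Market A, by 194.4.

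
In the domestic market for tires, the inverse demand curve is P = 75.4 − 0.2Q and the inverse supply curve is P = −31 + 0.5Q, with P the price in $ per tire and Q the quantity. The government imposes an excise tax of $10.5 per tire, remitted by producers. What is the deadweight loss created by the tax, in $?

Inverting to Q(P) form: Qd = 377 − 5P; Qs = 2P + 62.
Without the tax, 377 − 5P = 2P + 62 gives 7P = 315, so P* = $45 and Q* = 152.
With the tax collected from producers, supply shifts: Qs = 2(P − 10.5) + 62.
Solving gives Q = 137 with buyers paying $48 and producers receiving $37.5 (the $10.5 wedge).
Quantity falls by |ΔQ| = |152 − 137| = 15.
DWL = ½ · t · |ΔQ| = ½ · 10.5 · 15 = $78.75.

Deadweight loss = $78.75.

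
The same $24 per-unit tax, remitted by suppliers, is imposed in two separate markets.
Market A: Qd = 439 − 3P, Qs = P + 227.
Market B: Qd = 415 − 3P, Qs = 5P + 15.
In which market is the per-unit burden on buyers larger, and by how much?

Market A: pre-tax P* = $53, Q* = 280; post-tax Q = 262; per-unit burden on buyers = $6.
Market B: pre-tax P* = $50, Q* = 265; post-tax Q = 220; per-unit burden on buyers = $15.
Difference: $6 vs $15 → market B is larger by $9.

Market B, by $9.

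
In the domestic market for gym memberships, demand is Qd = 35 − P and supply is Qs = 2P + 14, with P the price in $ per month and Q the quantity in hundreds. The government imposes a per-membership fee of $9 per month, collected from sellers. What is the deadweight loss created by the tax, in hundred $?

Deadweight loss = $27 hundred.

Without the tax, 35 − P = 2P + 14 gives 3P = 21, so P* = $7 and Q* = 28.
With the tax collected from sellers, supply shifts: Qs = 2(P − 9) + 14.
New equilibrium: buyers pay $13, sellers receive $4, Q = 22. (Wedge: Pb − Ps = 9.)
Quantity falls by |ΔQ| = |28 − 22| = 6.
DWL = ½ · t · |ΔQ| = ½ · 9 · 6 = $27.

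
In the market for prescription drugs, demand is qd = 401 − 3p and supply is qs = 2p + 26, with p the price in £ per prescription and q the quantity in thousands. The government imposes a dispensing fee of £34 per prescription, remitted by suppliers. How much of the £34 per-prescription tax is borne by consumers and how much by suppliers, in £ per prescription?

Consumers bear £13.6 per prescription; suppliers bear £20.4 per prescription.

Before the tax: set 401 − 3p = 2p + 26 → p* = £75, q* = 176.
With the tax collected from suppliers, supply shifts: qs = 2(p − 34) + 26.
Solving gives q = 135.2 with consumers paying £88.6 and suppliers receiving £54.6 (the £34 wedge).
Burden on consumers: £13.6; on suppliers: £20.4. (They sum to £34.)
The less price-elastic side of the market bears the larger share of a per-unit tax.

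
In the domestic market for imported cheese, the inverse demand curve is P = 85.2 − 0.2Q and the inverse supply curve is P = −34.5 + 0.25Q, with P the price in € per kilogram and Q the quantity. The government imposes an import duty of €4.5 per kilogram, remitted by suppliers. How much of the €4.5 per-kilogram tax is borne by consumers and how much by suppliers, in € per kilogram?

Rewrite in direct form: Qd = 426 − 5P and Qs = 4P + 138.
Before the tax: set 426 − 5P = 4P + 138 → P* = €32, Q* = 266.
With the tax collected from suppliers, supply shifts: Qs = 4(P − 4.5) + 138.
Solving gives Q = 256 with consumers paying €34 and suppliers receiving €29.5 (the €4.5 wedge).
Burden on consumers: €2; on suppliers: €2.5. (They sum to €4.5.)
The less price-elastic side of the market bears the larger share of a per-unit tax.

Consumers bear €2 per kilogram; suppliers bear €2.5 per kilogram.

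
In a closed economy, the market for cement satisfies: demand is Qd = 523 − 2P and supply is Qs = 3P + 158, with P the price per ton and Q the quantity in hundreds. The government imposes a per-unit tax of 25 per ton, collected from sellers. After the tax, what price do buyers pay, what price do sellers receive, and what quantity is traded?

Buyers pay 88; sellers receive 63; quantity = 347.

Before the tax: set 523 − 2P = 3P + 158 → P* = 73, Q* = 377.
With the tax collected from sellers, supply shifts: Qs = 3(P − 25) + 158.
Solving gives Q = 347 with buyers paying 88 and sellers receiving 63 (the 25 wedge).
The less price-elastic side of the market bears the larger share of a per-unit tax.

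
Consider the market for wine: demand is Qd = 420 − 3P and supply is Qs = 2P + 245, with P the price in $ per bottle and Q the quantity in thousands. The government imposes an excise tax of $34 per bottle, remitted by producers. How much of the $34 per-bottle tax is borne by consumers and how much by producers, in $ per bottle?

Before the tax: set 420 − 3P = 2P + 245 → P* = $35, Q* = 315.
With the tax collected from producers, supply shifts: Qs = 2(P − 34) + 245.
New equilibrium: consumers pay $48.6, producers receive $14.6, Q = 274.2. (Wedge: Pb − Ps = 34.)
Burden on consumers: $13.6; on producers: $20.4. (They sum to $34.)

Consumers bear $13.6 per bottle; producers bear $20.4 per bottle.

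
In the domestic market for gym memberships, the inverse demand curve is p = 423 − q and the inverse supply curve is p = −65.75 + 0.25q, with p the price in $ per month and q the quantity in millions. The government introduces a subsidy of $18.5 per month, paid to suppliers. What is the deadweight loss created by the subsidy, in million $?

Deadweight loss = $136.9 million.

Rewrite in direct form: qd = 423 − p and qs = 4p + 263.
Before the subsidy: set 423 − p = 4p + 263 → p* = $32, q* = 391.
With a per-unit subsidy paid to suppliers, each receives p + 18.5 per unit sold, so supply becomes qs = 4(p + 18.5) + 263.
Solving gives q = 405.8 with consumers paying $17.2 and suppliers receiving $35.7 (the $18.5 wedge).
Quantity rises by |ΔQ| = |391 − 405.8| = 14.8.
DWL = ½ · t · |ΔQ| = ½ · 18.5 · 14.8 = $136.9.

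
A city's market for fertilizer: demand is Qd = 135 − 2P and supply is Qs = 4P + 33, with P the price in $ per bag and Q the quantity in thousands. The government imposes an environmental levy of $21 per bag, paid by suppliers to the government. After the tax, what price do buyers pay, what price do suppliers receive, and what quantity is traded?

Without the tax, 135 − 2P = 4P + 33 gives 6P = 102, so P* = $17 and Q* = 101.
With the tax collected from suppliers, supply shifts: Qs = 4(P − 21) + 33.
Solving gives Q = 73 with buyers paying $31 and suppliers receiving $10 (the $21 wedge).
The less price-elastic side of the market bears the larger share of a per-unit tax.

Buyers pay $31; suppliers receive $10; quantity = 73.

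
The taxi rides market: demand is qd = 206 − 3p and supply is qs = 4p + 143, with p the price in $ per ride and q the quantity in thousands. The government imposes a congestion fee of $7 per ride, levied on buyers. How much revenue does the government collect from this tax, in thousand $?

Tax revenue = $1169 thousand.

Before the tax: set 206 − 3p = 4p + 143 → p* = $9, q* = 179.
With the tax collected from buyers, demand (in seller-price terms) shifts: qd = 206 − 3(p + 7).
Solving gives q = 167 with buyers paying $13 and sellers receiving $6 (the $7 wedge).
Revenue = t · Q = 7 · 167 = $1169.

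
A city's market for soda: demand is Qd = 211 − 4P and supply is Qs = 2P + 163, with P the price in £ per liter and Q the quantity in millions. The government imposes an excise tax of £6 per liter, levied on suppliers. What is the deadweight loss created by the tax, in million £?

Without the tax, 211 − 4P = 2P + 163 gives 6P = 48, so P* = £8 and Q* = 179.
With the tax collected from suppliers, supply shifts: Qs = 2(P − 6) + 163.
New equilibrium: consumers pay £10, suppliers receive £4, Q = 171. (Wedge: Pb − Ps = 6.)
Quantity falls by |ΔQ| = |179 − 171| = 8.
DWL = ½ · t · |ΔQ| = ½ · 6 · 8 = £24.

Deadweight loss = £24 million.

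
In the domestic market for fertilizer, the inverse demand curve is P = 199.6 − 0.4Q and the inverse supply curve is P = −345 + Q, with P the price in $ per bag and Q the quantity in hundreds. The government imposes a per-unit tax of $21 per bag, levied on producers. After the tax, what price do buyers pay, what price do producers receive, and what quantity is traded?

Buyers pay $50; producers receive $29; quantity = 374.

Inverting to Q(P) form: Qd = 499 − 2.5P; Qs = P + 345.
Without the tax, 499 − 2.5P = P + 345 gives 3.5P = 154, so P* = $44 and Q* = 389.
With the tax collected from producers, supply shifts: Qs = (P − 21) + 345.
New equilibrium: buyers pay $50, producers receive $29, Q = 374. (Wedge: Pb − Ps = 21.)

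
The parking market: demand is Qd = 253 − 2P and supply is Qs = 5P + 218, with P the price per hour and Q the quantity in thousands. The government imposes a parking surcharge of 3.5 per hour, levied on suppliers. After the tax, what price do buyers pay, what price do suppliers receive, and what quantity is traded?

Without the tax, 253 − 2P = 5P + 218 gives 7P = 35, so P* = 5 and Q* = 243.
With the tax collected from suppliers, supply shifts: Qs = 5(P − 3.5) + 218.
New equilibrium: buyers pay 7.5, suppliers receive 4, Q = 238. (Wedge: Pb − Ps = 3.5.)

Buyers pay 7.5; suppliers receive 4; quantity = 238.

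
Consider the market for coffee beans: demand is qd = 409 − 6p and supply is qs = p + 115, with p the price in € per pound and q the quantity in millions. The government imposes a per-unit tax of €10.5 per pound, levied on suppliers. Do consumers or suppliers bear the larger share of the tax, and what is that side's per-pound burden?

Without the tax, 409 − 6p = p + 115 gives 7p = 294, so p* = €42 and q* = 157.
With the tax collected from suppliers, supply shifts: qs = (p − 10.5) + 115.
New equilibrium: consumers pay €43.5, suppliers receive €33, q = 148. (Wedge: pb − ps = 10.5.)
Per-pound burden: consumers €1.5, suppliers €9.
Suppliers take the larger share because supply is less price-elastic here (demand slope 6 vs supply slope 1).
The less price-elastic side of the market bears the larger share of a per-unit tax.

Suppliers bear the larger share: €9 per pound.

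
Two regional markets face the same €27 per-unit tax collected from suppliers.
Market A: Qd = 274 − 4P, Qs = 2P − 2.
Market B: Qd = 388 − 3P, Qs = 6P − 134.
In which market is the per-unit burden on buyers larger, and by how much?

Market B, by €9.

Market A: pre-tax P* = €46, Q* = 90; post-tax Q = 54; per-unit burden on buyers = €9.
Market B: pre-tax P* = €58, Q* = 214; post-tax Q = 160; per-unit burden on buyers = €18.
Difference: €9 vs €18 → market B is larger by €9.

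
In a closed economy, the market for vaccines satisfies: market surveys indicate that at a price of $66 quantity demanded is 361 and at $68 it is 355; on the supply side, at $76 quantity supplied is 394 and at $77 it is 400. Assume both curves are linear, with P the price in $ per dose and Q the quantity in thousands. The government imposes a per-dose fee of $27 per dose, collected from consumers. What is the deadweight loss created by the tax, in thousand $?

Deadweight loss = $729 thousand.

Demand slope: (355 − 361)/(68 − 66) = -3, so Qd = 559 − 3P.
Supply slope: (400 − 394)/(77 − 76) = 6, so Qs = 6P − 62.
Without the tax, 559 − 3P = 6P − 62 gives 9P = 621, so P* = $69 and Q* = 352.
With the tax collected from consumers, demand (in seller-price terms) shifts: Qd = 559 − 3(P + 27).
Solving gives Q = 298 with consumers paying $87 and producers receiving $60 (the $27 wedge).
Quantity falls by |ΔQ| = |352 − 298| = 54.
DWL = ½ · t · |ΔQ| = ½ · 27 · 54 = $729.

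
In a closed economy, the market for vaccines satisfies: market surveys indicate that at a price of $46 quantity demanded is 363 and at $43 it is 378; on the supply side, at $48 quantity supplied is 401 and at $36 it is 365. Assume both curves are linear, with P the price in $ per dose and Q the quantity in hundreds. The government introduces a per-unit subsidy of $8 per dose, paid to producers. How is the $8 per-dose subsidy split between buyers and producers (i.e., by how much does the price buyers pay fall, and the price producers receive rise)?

Demand slope: (378 − 363)/(43 − 46) = -5, so Qd = 593 − 5P.
Supply slope: (365 − 401)/(36 − 48) = 3, so Qs = 3P + 257.
Without the subsidy, 593 − 5P = 3P + 257 gives 8P = 336, so P* = $42 and Q* = 383.
With a per-unit subsidy paid to producers, each receives P + 8 per unit sold, so supply becomes Qs = 3(P + 8) + 257.
Solving gives Q = 398 with buyers paying $39 and producers receiving $47 (the $8 wedge).
Gain to buyers: $3; to producers: $5. (They sum to $8.)

Buyers gain $3 per dose; producers gain $5 per dose.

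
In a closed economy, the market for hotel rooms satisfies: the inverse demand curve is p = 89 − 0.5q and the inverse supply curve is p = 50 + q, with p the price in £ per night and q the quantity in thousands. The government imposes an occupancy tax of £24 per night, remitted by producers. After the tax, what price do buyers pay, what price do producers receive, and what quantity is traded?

Rewrite in direct form: qd = 178 − 2p and qs = p − 50.
Without the tax, 178 − 2p = p − 50 gives 3p = 228, so p* = £76 and q* = 26.
With the tax collected from producers, supply shifts: qs = (p − 24) − 50.
New equilibrium: buyers pay £84, producers receive £60, q = 10. (Wedge: pb − ps = 24.)

Buyers pay £84; producers receive £60; quantity = 10.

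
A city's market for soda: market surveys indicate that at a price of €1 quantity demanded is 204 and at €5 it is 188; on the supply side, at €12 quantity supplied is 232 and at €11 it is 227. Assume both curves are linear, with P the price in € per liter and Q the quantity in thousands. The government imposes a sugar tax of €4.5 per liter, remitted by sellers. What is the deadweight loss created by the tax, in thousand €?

Deadweight loss = €22.5 thousand.

Demand slope: (188 − 204)/(5 − 1) = -4, so Qd = 208 − 4P.
Supply slope: (227 − 232)/(11 − 12) = 5, so Qs = 5P + 172.
Without the tax, 208 − 4P = 5P + 172 gives 9P = 36, so P* = €4 and Q* = 192.
With the tax collected from sellers, supply shifts: Qs = 5(P − 4.5) + 172.
Solving gives Q = 182 with consumers paying €6.5 and sellers receiving €2 (the €4.5 wedge).
Quantity falls by |ΔQ| = |192 − 182| = 10.
DWL = ½ · t · |ΔQ| = ½ · 4.5 · 10 = €22.5.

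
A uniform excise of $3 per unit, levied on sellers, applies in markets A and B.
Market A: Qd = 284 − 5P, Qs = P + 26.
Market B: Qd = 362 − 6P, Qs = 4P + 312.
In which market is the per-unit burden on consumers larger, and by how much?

Market B, by $0.7.

Market A: pre-tax P* = $43, Q* = 69; post-tax Q = 66.5; per-unit burden on consumers = $0.5.
Market B: pre-tax P* = $5, Q* = 332; post-tax Q = 324.8; per-unit burden on consumers = $1.2.
Difference: $0.5 vs $1.2 → market B is larger by $0.7.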